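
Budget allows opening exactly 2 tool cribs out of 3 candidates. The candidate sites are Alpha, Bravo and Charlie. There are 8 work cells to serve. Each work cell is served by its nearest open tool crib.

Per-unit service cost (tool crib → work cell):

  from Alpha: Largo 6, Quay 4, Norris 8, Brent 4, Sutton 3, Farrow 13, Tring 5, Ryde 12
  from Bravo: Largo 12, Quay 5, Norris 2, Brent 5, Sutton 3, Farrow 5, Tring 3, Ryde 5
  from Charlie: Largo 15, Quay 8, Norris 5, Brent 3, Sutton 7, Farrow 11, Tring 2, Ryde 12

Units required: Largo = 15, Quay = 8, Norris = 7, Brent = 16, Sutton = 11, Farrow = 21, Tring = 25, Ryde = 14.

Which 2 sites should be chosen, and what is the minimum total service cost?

Choose Alpha and Bravo; total service cost 483.

With exactly 2 open, each work cell uses its cheapest among the chosen.
{Alpha, Bravo}: Largo→Alpha 6·15=90, Quay→Alpha 4·8=32, Norris→Bravo 2·7=14, Brent→Alpha 4·16=64, Sutton→Alpha 3·11=33, Farrow→Bravo 5·21=105, Tring→Bravo 3·25=75, Ryde→Bravo 5·14=70. Service cost 483.
{Bravo, Charlie}: service cost 540
{Alpha, Charlie}: service cost 687
Among all 3 size-2 choices, {Alpha, Bravo} is lowest.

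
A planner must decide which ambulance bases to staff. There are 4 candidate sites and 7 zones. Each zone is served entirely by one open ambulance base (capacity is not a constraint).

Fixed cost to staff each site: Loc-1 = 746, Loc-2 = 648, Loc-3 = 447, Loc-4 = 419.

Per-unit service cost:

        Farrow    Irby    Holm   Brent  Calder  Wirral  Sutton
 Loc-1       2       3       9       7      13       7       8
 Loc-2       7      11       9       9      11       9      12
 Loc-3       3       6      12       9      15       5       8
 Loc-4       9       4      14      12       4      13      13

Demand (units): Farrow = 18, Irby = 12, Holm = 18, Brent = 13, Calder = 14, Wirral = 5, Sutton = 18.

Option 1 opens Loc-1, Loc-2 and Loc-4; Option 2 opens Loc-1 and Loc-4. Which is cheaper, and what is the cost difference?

Option 2 is cheaper by 648.

Option 1: {Loc-1, Loc-2, Loc-4}: Farrow→Loc-1 2·18=36, Irby→Loc-1 3·12=36, Holm→Loc-1 9·18=162, Brent→Loc-1 7·13=91, Calder→Loc-4 4·14=56, Wirral→Loc-1 7·5=35, Sutton→Loc-1 8·18=144. Service 560; fixed 1813; total 2373.
Option 2: {Loc-1, Loc-4}: Farrow→Loc-1 2·18=36, Irby→Loc-1 3·12=36, Holm→Loc-1 9·18=162, Brent→Loc-1 7·13=91, Calder→Loc-4 4·14=56, Wirral→Loc-1 7·5=35, Sutton→Loc-1 8·18=144. Service 560; fixed 1165; total 1725.
Difference: |2373 − 1725| = 648.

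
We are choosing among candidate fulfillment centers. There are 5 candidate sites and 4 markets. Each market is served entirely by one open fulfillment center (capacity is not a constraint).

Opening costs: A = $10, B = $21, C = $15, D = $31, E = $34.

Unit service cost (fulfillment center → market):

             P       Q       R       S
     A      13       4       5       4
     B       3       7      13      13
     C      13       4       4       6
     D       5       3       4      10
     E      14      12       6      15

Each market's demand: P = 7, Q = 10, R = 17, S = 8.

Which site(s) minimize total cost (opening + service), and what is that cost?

Open A and D; minimum total cost 206.

For any fixed open set, each market goes to its cheapest open site; total = fixed + service.
{A, D}: P→D 5·7=35, Q→D 3·10=30, R→D 4·17=68, S→A 4·8=32. Service 165; fixed 41; total 206.
{A, B, C}: service 161 + fixed 46 = 207
{A, B}: service 178 + fixed 31 = 209
{A, B, C, D, E}: service 151 + fixed 111 = 262
No other subset beats 206.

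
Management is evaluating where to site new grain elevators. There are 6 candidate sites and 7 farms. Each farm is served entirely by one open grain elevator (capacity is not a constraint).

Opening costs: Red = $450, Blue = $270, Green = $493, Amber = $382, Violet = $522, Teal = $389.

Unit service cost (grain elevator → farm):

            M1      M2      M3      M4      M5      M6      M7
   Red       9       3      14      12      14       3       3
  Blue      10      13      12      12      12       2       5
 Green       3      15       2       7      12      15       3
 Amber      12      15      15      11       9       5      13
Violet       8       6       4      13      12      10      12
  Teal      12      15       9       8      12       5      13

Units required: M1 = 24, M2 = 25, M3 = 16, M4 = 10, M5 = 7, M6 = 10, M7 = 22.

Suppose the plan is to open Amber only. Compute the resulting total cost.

Each farm is assigned to its cheapest site among the open ones.
{Amber}: M1→Amber 12·24=288, M2→Amber 15·25=375, M3→Amber 15·16=240, M4→Amber 11·10=110, M5→Amber 9·7=63, M6→Amber 5·10=50, M7→Amber 13·22=286. Service 1412; fixed 382; total 1794.

Total cost: 1794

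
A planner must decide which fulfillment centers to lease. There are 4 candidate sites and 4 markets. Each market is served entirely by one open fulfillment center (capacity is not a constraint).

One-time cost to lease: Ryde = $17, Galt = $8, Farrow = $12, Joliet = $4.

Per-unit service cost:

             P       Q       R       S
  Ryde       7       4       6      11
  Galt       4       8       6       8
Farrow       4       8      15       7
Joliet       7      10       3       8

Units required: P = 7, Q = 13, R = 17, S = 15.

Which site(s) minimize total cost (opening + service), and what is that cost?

Open Ryde, Farrow and Joliet; minimum total cost 269.

For any fixed open set, each market goes to its cheapest open site; total = fixed + service.
{Ryde, Farrow, Joliet}: P→Farrow 4·7=28, Q→Ryde 4·13=52, R→Joliet 3·17=51, S→Farrow 7·15=105. Service 236; fixed 33; total 269.
{Ryde, Galt, Farrow, Joliet}: service 236 + fixed 41 = 277
{Ryde, Galt, Joliet}: service 251 + fixed 29 = 280
{Joliet}: service 350 + fixed 4 = 354
No other subset beats 269.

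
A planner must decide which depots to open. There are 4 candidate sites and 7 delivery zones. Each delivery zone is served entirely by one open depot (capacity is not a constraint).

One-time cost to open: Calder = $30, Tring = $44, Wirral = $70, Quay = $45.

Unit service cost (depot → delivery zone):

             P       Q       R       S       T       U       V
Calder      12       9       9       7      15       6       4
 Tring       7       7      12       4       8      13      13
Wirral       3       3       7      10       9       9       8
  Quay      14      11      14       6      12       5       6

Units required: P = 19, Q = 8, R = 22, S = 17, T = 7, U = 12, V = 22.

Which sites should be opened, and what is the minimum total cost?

Open Calder, Tring and Wirral; minimum total cost 663.

For any fixed open set, each delivery zone goes to its cheapest open site; total = fixed + service.
{Calder, Tring, Wirral}: P→Wirral 3·19=57, Q→Wirral 3·8=24, R→Wirral 7·22=154, S→Tring 4·17=68, T→Tring 8·7=56, U→Calder 6·12=72, V→Calder 4·22=88. Service 519; fixed 144; total 663.
{Calder, Wirral}: P→Wirral 3·19=57, Q→Wirral 3·8=24, R→Wirral 7·22=154, S→Calder 7·17=119, T→Wirral 9·7=63, U→Calder 6·12=72, V→Calder 4·22=88. Service 577; fixed 100; total 677.
{Calder, Wirral, Quay}: service 548 + fixed 145 = 693
{Calder, Tring, Wirral, Quay}: service 507 + fixed 189 = 696
No other subset beats 663.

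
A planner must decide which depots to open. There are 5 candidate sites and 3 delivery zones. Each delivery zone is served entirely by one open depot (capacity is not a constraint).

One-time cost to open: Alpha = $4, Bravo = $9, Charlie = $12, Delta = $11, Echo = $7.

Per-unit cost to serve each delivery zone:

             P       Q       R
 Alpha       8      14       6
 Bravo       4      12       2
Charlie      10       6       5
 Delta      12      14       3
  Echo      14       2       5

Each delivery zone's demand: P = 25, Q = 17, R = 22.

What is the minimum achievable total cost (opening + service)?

For any fixed open set, each delivery zone goes to its cheapest open site; total = fixed + service.
{Bravo, Echo}: P→Bravo 4·25=100, Q→Echo 2·17=34, R→Bravo 2·22=44. Service 178; fixed 16; total 194.
{Alpha, Bravo, Echo}: service 178 + fixed 20 = 198
{Bravo, Delta, Echo}: service 178 + fixed 27 = 205
{Alpha, Bravo, Charlie, Delta, Echo}: P→Bravo 4·25=100, Q→Echo 2·17=34, R→Bravo 2·22=44. Service 178; fixed 43; total 221.
No other subset beats 194.

Minimum total cost: 194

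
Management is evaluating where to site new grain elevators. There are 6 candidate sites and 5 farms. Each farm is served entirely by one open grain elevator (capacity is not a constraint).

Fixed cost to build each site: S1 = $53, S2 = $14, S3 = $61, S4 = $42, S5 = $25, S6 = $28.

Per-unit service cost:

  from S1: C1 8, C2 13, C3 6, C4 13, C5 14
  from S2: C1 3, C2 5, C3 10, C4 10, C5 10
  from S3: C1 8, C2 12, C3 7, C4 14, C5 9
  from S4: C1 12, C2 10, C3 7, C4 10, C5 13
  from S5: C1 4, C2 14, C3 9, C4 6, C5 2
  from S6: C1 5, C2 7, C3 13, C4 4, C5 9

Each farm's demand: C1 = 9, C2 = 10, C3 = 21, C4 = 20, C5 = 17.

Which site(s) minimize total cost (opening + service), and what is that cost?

Open S1, S2, S5 and S6; minimum total cost 437.

For any fixed open set, each farm goes to its cheapest open site; total = fixed + service.
{S1, S2, S5, S6}: C1→S2 3·9=27, C2→S2 5·10=50, C3→S1 6·21=126, C4→S6 4·20=80, C5→S5 2·17=34. Service 317; fixed 120; total 437.
{S2, S4, S5, S6}: C1→S2 3·9=27, C2→S2 5·10=50, C3→S4 7·21=147, C4→S6 4·20=80, C5→S5 2·17=34. Service 338; fixed 109; total 447.
{S2, S5, S6}: service 380 + fixed 67 = 447
{S1, S2, S3, S4, S5, S6}: service 317 + fixed 223 = 540
No other subset beats 437.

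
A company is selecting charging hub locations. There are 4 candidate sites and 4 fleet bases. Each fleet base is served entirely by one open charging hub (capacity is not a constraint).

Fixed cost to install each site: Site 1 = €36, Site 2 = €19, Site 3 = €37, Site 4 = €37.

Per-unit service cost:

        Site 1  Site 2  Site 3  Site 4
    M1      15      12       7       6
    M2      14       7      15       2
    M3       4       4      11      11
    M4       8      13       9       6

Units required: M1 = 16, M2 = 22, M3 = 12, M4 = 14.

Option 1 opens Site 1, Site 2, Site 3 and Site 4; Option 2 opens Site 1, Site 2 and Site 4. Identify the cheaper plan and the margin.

Option 1: {Site 1, Site 2, Site 3, Site 4}: M1→Site 4 6·16=96, M2→Site 4 2·22=44, M3→Site 1 4·12=48, M4→Site 4 6·14=84. Service 272; fixed 129; total 401.
Option 2: {Site 1, Site 2, Site 4}: M1→Site 4 6·16=96, M2→Site 4 2·22=44, M3→Site 1 4·12=48, M4→Site 4 6·14=84. Service 272; fixed 92; total 364.
Difference: |401 − 364| = 37.

Option 2 is cheaper by 37.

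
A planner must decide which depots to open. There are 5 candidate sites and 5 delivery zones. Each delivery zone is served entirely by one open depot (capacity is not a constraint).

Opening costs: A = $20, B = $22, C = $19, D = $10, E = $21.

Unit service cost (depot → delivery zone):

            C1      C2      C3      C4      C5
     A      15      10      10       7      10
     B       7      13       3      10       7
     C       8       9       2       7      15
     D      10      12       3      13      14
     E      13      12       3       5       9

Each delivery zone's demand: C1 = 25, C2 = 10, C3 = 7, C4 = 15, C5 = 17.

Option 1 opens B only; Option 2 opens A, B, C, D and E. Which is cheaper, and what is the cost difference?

Option 2 is cheaper by 52.

Option 1: {B}: C1→B 7·25=175, C2→B 13·10=130, C3→B 3·7=21, C4→B 10·15=150, C5→B 7·17=119. Service 595; fixed 22; total 617.
Option 2: {A, B, C, D, E}: C1→B 7·25=175, C2→C 9·10=90, C3→C 2·7=14, C4→E 5·15=75, C5→B 7·17=119. Service 473; fixed 92; total 565.
Difference: |617 − 565| = 52.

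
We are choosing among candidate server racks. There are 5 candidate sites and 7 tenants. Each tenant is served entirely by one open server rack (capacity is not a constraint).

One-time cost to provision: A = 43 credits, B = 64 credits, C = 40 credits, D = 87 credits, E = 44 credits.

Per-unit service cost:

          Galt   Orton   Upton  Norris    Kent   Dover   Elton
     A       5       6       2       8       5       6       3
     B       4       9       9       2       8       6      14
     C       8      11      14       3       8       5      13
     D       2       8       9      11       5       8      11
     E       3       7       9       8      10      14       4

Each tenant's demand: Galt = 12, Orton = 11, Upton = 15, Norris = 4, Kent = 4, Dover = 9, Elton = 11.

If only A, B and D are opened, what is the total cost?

Total cost: 429

Each tenant is assigned to its cheapest site among the open ones.
{A, B, D}: Galt→D 2·12=24, Orton→A 6·11=66, Upton→A 2·15=30, Norris→B 2·4=8, Kent→A 5·4=20, Dover→A 6·9=54, Elton→A 3·11=33. Service 235; fixed 194; total 429.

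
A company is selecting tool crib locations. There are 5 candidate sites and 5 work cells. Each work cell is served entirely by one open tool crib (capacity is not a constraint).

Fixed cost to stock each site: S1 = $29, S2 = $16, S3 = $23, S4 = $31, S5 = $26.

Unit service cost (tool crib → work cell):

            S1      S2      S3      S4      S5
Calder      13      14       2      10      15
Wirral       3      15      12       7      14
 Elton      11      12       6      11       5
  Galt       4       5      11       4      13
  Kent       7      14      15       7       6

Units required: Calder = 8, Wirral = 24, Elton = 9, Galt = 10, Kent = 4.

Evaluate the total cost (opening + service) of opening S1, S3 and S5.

Each work cell is assigned to its cheapest site among the open ones.
{S1, S3, S5}: Calder→S3 2·8=16, Wirral→S1 3·24=72, Elton→S5 5·9=45, Galt→S1 4·10=40, Kent→S5 6·4=24. Service 197; fixed 78; total 275.

Total cost: 275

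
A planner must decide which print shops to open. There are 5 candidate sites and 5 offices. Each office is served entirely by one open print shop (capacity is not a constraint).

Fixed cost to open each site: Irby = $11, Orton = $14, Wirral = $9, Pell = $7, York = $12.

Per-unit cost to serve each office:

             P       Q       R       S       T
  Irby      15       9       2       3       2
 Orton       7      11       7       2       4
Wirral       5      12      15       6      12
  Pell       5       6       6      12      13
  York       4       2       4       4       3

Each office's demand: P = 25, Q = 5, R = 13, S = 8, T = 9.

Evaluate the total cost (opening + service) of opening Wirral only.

Total cost: 545

Each office is assigned to its cheapest site among the open ones.
{Wirral}: P→Wirral 5·25=125, Q→Wirral 12·5=60, R→Wirral 15·13=195, S→Wirral 6·8=48, T→Wirral 12·9=108. Service 536; fixed 9; total 545.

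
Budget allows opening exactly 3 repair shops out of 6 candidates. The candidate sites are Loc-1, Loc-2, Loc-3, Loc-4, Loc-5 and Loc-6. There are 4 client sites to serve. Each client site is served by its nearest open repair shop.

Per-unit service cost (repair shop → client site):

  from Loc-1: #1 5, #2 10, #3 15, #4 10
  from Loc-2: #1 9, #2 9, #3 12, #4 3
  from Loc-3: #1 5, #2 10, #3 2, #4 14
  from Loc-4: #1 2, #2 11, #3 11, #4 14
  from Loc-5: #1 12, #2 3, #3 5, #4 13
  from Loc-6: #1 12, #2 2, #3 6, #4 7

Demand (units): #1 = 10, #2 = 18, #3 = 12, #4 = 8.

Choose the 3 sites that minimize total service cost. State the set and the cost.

With exactly 3 open, each client site uses its cheapest among the chosen.
{Loc-2, Loc-3, Loc-6}: #1→Loc-3 5·10=50, #2→Loc-6 2·18=36, #3→Loc-3 2·12=24, #4→Loc-2 3·8=24. Service cost 134.
{Loc-3, Loc-4, Loc-6}: service cost 136
{Loc-2, Loc-3, Loc-5}: service cost 152
Among all 20 size-3 choices, {Loc-2, Loc-3, Loc-6} is lowest.

Choose Loc-2, Loc-3 and Loc-6; total service cost 134.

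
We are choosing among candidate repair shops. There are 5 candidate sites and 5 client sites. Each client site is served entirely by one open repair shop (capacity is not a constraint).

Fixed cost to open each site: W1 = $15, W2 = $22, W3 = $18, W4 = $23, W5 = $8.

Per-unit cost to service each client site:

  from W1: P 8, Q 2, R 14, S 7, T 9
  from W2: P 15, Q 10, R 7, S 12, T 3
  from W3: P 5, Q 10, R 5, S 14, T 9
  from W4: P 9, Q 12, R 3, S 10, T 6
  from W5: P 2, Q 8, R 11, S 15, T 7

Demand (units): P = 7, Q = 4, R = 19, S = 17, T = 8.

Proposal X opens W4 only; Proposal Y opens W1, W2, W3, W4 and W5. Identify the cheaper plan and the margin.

Proposal X: {W4}: P→W4 9·7=63, Q→W4 12·4=48, R→W4 3·19=57, S→W4 10·17=170, T→W4 6·8=48. Service 386; fixed 23; total 409.
Proposal Y: {W1, W2, W3, W4, W5}: P→W5 2·7=14, Q→W1 2·4=8, R→W4 3·19=57, S→W1 7·17=119, T→W2 3·8=24. Service 222; fixed 86; total 308.
Difference: |409 − 308| = 101.

Proposal Y is cheaper by 101.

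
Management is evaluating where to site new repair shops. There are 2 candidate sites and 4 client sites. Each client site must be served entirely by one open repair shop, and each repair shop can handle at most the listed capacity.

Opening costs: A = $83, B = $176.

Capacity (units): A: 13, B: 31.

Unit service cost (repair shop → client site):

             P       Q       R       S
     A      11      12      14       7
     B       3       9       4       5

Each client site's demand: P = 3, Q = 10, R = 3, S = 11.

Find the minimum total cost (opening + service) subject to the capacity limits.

Open {B}: P→B 3·3=9, Q→B 9·10=90, R→B 4·3=12, S→B 5·11=55.
Loads: B carries 27/31. Service 166; fixed 176; total 342.
Next best feasible plan costs 425.

Minimum total cost: 342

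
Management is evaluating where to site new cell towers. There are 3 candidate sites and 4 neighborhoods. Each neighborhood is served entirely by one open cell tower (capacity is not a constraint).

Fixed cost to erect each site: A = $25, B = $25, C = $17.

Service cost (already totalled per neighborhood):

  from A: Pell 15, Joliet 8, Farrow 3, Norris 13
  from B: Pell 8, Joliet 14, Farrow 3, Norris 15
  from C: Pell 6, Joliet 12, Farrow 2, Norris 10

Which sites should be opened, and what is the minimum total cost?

For any fixed open set, each neighborhood goes to its cheapest open site; total = fixed + service.
{C}: Pell→C 6, Joliet→C 12, Farrow→C 2, Norris→C 10. Service 30; fixed 17; total 47.
{A}: service 39 + fixed 25 = 64
{B}: service 40 + fixed 25 = 65
{A, B, C}: service 26 + fixed 67 = 93
No other subset beats 47.

Open C only; minimum total cost 47.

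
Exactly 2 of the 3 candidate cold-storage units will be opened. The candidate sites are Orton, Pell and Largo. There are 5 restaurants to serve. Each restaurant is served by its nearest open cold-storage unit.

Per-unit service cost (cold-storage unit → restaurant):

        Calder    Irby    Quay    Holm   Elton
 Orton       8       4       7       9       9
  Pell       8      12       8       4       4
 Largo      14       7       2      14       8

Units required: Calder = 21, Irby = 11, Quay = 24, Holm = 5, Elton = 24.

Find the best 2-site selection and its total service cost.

Choose Pell and Largo; total service cost 409.

With exactly 2 open, each restaurant uses its cheapest among the chosen.
{Pell, Largo}: Calder→Pell 8·21=168, Irby→Largo 7·11=77, Quay→Largo 2·24=48, Holm→Pell 4·5=20, Elton→Pell 4·24=96. Service cost 409.
{Orton, Pell}: service cost 496
{Orton, Largo}: service cost 497
Among all 3 size-2 choices, {Pell, Largo} is lowest.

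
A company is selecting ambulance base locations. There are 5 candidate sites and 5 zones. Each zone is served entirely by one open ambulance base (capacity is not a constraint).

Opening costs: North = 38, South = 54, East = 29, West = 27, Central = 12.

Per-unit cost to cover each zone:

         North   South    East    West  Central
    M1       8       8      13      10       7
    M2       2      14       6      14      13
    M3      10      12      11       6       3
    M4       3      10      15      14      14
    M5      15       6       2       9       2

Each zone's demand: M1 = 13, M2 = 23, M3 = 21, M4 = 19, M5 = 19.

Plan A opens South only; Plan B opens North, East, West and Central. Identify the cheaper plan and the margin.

Plan A: {South}: M1→South 8·13=104, M2→South 14·23=322, M3→South 12·21=252, M4→South 10·19=190, M5→South 6·19=114. Service 982; fixed 54; total 1036.
Plan B: {North, East, West, Central}: M1→Central 7·13=91, M2→North 2·23=46, M3→Central 3·21=63, M4→North 3·19=57, M5→East 2·19=38. Service 295; fixed 106; total 401.
Difference: |1036 − 401| = 635.

Plan B is cheaper by 635.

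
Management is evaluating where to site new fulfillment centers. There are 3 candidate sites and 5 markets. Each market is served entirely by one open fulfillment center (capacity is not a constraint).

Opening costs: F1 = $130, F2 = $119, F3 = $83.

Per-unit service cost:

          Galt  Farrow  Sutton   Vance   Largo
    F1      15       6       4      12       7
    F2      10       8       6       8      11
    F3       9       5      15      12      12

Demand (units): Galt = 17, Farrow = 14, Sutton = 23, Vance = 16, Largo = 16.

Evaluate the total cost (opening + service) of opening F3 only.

Total cost: 1035

Each market is assigned to its cheapest site among the open ones.
{F3}: Galt→F3 9·17=153, Farrow→F3 5·14=70, Sutton→F3 15·23=345, Vance→F3 12·16=192, Largo→F3 12·16=192. Service 952; fixed 83; total 1035.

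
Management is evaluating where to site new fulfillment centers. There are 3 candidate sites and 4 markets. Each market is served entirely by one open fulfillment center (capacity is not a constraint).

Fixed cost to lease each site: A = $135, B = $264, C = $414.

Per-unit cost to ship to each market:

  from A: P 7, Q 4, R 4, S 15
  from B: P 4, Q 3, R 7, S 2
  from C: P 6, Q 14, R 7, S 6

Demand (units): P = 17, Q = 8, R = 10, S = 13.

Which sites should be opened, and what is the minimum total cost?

For any fixed open set, each market goes to its cheapest open site; total = fixed + service.
{B}: P→B 4·17=68, Q→B 3·8=24, R→B 7·10=70, S→B 2·13=26. Service 188; fixed 264; total 452.
{A}: P→A 7·17=119, Q→A 4·8=32, R→A 4·10=40, S→A 15·13=195. Service 386; fixed 135; total 521.
{A, B}: service 158 + fixed 399 = 557
{A, B, C}: P→B 4·17=68, Q→B 3·8=24, R→A 4·10=40, S→B 2·13=26. Service 158; fixed 813; total 971.
No other subset beats 452.

Open B only; minimum total cost 452.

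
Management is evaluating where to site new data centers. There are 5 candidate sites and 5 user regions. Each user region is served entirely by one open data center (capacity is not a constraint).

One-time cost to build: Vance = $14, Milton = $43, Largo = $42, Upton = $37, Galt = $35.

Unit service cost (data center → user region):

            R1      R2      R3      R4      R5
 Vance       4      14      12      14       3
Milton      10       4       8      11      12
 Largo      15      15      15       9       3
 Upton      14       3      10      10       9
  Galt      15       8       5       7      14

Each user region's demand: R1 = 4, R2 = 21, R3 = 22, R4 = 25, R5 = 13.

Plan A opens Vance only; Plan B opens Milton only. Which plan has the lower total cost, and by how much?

Plan B is cheaper by 203.

Plan A: {Vance}: R1→Vance 4·4=16, R2→Vance 14·21=294, R3→Vance 12·22=264, R4→Vance 14·25=350, R5→Vance 3·13=39. Service 963; fixed 14; total 977.
Plan B: {Milton}: R1→Milton 10·4=40, R2→Milton 4·21=84, R3→Milton 8·22=176, R4→Milton 11·25=275, R5→Milton 12·13=156. Service 731; fixed 43; total 774.
Difference: |977 − 774| = 203.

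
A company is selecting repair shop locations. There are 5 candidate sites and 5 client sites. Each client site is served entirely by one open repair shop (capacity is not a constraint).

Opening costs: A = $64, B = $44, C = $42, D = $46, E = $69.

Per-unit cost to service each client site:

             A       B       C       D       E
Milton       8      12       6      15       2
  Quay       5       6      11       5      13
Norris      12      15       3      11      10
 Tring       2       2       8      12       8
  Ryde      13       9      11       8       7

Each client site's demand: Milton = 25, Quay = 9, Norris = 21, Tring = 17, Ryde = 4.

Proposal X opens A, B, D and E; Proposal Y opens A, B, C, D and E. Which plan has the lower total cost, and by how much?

Proposal Y is cheaper by 105.

Proposal X: {A, B, D, E}: Milton→E 2·25=50, Quay→A 5·9=45, Norris→E 10·21=210, Tring→A 2·17=34, Ryde→E 7·4=28. Service 367; fixed 223; total 590.
Proposal Y: {A, B, C, D, E}: Milton→E 2·25=50, Quay→A 5·9=45, Norris→C 3·21=63, Tring→A 2·17=34, Ryde→E 7·4=28. Service 220; fixed 265; total 485.
Difference: |590 − 485| = 105.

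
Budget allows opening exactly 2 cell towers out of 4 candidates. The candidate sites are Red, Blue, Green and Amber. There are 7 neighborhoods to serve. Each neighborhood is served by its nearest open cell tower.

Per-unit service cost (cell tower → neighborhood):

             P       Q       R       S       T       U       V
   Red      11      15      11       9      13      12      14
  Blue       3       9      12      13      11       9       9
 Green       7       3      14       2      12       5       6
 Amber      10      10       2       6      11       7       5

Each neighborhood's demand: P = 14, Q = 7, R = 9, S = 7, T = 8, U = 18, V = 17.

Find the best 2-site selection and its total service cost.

With exactly 2 open, each neighborhood uses its cheapest among the chosen.
{Green, Amber}: P→Green 7·14=98, Q→Green 3·7=21, R→Amber 2·9=18, S→Green 2·7=14, T→Amber 11·8=88, U→Green 5·18=90, V→Amber 5·17=85. Service cost 414.
{Blue, Amber}: service cost 464
{Blue, Green}: service cost 465
Among all 6 size-2 choices, {Green, Amber} is lowest.

Choose Green and Amber; total service cost 414.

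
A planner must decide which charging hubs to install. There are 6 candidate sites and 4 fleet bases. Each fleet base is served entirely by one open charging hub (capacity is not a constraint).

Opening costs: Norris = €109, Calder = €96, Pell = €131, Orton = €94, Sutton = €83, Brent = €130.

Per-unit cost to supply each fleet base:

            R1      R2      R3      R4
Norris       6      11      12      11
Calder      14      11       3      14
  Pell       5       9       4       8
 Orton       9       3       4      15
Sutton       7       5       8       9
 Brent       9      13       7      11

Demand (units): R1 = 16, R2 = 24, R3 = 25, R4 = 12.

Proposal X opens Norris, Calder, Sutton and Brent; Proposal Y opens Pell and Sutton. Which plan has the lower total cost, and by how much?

Proposal Y is cheaper by 207.

Proposal X: {Norris, Calder, Sutton, Brent}: R1→Norris 6·16=96, R2→Sutton 5·24=120, R3→Calder 3·25=75, R4→Sutton 9·12=108. Service 399; fixed 418; total 817.
Proposal Y: {Pell, Sutton}: R1→Pell 5·16=80, R2→Sutton 5·24=120, R3→Pell 4·25=100, R4→Pell 8·12=96. Service 396; fixed 214; total 610.
Difference: |817 − 610| = 207.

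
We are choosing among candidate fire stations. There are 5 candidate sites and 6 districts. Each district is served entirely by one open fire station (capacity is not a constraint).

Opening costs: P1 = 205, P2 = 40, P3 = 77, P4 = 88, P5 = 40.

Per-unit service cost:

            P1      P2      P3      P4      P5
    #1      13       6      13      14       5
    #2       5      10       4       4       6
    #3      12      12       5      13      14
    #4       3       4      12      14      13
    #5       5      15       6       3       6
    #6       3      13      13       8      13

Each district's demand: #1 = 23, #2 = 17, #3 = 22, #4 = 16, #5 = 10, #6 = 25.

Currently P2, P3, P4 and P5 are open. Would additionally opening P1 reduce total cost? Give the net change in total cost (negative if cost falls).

Current service cost with {P2, P3, P4, P5}: 587.
Adding P1: each district re-picks its cheapest; new service cost 446, saving 141.
Extra fixed cost: 205. Net change = 205 − 141 = 64.
(Totals: 832 → 896.)

No — net change +64 (cost rises by 64).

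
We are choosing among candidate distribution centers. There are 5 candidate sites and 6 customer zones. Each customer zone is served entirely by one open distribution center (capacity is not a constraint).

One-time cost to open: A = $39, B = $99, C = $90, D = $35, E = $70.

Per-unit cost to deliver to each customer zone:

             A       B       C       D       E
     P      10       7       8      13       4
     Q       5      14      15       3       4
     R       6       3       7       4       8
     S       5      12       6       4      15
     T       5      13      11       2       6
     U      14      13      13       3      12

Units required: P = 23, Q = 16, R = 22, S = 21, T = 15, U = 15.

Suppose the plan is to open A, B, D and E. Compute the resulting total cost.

Total cost: 608

Each customer zone is assigned to its cheapest site among the open ones.
{A, B, D, E}: P→E 4·23=92, Q→D 3·16=48, R→B 3·22=66, S→D 4·21=84, T→D 2·15=30, U→D 3·15=45. Service 365; fixed 243; total 608.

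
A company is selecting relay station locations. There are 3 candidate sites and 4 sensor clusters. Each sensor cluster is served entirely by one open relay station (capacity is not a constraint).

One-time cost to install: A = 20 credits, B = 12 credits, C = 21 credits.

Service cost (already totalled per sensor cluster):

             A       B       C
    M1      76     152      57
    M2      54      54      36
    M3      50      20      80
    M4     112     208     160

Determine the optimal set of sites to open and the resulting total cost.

For any fixed open set, each sensor cluster goes to its cheapest open site; total = fixed + service.
{A, B, C}: M1→C 57, M2→C 36, M3→B 20, M4→A 112. Service 225; fixed 53; total 278.
{A, B}: service 262 + fixed 32 = 294
{A, C}: service 255 + fixed 41 = 296
{B}: service 434 + fixed 12 = 446
No other subset beats 278.

Open A, B and C; minimum total cost 278.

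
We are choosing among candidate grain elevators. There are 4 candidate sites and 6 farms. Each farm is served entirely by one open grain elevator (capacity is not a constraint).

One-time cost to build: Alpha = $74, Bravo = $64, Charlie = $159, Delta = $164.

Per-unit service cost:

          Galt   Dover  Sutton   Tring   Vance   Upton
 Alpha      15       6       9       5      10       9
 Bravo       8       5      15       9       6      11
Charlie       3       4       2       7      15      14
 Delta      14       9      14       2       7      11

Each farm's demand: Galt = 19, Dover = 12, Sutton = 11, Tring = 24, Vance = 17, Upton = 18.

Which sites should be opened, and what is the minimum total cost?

For any fixed open set, each farm goes to its cheapest open site; total = fixed + service.
{Alpha, Bravo, Charlie}: Galt→Charlie 3·19=57, Dover→Charlie 4·12=48, Sutton→Charlie 2·11=22, Tring→Alpha 5·24=120, Vance→Bravo 6·17=102, Upton→Alpha 9·18=162. Service 511; fixed 297; total 808.
{Alpha, Charlie}: service 579 + fixed 233 = 812
{Charlie, Delta}: service 492 + fixed 323 = 815
{Alpha, Bravo, Charlie, Delta}: Galt→Charlie 3·19=57, Dover→Charlie 4·12=48, Sutton→Charlie 2·11=22, Tring→Delta 2·24=48, Vance→Bravo 6·17=102, Upton→Alpha 9·18=162. Service 439; fixed 461; total 900.
No other subset beats 808.

Open Alpha, Bravo and Charlie; minimum total cost 808.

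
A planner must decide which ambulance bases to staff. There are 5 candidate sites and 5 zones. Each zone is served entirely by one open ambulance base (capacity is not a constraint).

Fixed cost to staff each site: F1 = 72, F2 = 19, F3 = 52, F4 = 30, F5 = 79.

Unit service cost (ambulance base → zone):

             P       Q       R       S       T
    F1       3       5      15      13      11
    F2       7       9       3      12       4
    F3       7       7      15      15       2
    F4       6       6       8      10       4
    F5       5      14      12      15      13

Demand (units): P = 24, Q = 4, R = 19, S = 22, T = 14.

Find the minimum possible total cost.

Minimum total cost: 546

For any fixed open set, each zone goes to its cheapest open site; total = fixed + service.
{F1, F2, F4}: P→F1 3·24=72, Q→F1 5·4=20, R→F2 3·19=57, S→F4 10·22=220, T→F2 4·14=56. Service 425; fixed 121; total 546.
{F2, F4}: service 501 + fixed 49 = 550
{F1, F2}: service 469 + fixed 91 = 560
{F1, F2, F3, F4, F5}: service 397 + fixed 252 = 649
No other subset beats 546.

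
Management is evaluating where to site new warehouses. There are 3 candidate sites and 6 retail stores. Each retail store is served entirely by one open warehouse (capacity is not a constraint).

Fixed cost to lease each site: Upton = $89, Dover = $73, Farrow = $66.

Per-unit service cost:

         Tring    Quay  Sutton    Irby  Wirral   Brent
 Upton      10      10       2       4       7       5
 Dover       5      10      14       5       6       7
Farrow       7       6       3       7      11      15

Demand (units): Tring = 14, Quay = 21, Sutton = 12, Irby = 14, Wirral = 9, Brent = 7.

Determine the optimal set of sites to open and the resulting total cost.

For any fixed open set, each retail store goes to its cheapest open site; total = fixed + service.
{Dover, Farrow}: Tring→Dover 5·14=70, Quay→Farrow 6·21=126, Sutton→Farrow 3·12=36, Irby→Dover 5·14=70, Wirral→Dover 6·9=54, Brent→Dover 7·7=49. Service 405; fixed 139; total 544.
{Upton, Farrow}: service 402 + fixed 155 = 557
{Upton, Dover, Farrow}: service 365 + fixed 228 = 593
{Farrow}: Tring→Farrow 7·14=98, Quay→Farrow 6·21=126, Sutton→Farrow 3·12=36, Irby→Farrow 7·14=98, Wirral→Farrow 11·9=99, Brent→Farrow 15·7=105. Service 562; fixed 66; total 628.
(All 7 nonempty subsets were checked; Dover and Farrow is lowest.)

Open Dover and Farrow; minimum total cost 544.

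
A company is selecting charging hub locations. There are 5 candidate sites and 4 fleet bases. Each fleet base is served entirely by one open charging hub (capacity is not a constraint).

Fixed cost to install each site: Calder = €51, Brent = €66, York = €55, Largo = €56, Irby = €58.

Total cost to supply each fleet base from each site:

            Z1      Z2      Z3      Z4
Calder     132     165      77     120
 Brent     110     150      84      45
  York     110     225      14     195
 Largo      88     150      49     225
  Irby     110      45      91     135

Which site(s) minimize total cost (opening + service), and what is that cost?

For any fixed open set, each fleet base goes to its cheapest open site; total = fixed + service.
{Brent, York, Irby}: Z1→Brent 110, Z2→Irby 45, Z3→York 14, Z4→Brent 45. Service 214; fixed 179; total 393.
{Brent, Largo, Irby}: service 227 + fixed 180 = 407
{Brent, Irby}: service 284 + fixed 124 = 408
{Calder, Brent, York, Largo, Irby}: service 192 + fixed 286 = 478
No other subset beats 393.

Open Brent, York and Irby; minimum total cost 393.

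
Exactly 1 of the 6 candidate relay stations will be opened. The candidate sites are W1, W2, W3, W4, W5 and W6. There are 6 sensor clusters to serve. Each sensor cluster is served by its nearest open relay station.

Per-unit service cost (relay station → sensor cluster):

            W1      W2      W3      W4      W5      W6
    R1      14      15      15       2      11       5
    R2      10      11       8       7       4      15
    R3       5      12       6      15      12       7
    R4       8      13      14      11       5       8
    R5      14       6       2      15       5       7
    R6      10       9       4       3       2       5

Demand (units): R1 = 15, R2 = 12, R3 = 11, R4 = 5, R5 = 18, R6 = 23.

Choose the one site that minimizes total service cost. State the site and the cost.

With exactly 1 open, each sensor cluster uses its cheapest among the chosen.
{W5}: R1→W5 11·15=165, R2→W5 4·12=48, R3→W5 12·11=132, R4→W5 5·5=25, R5→W5 5·18=90, R6→W5 2·23=46. Service cost 506.
{W3}: service cost 585
{W6}: service cost 613
Among all 6 size-1 choices, {W5} is lowest.

Choose W5 only; total service cost 506.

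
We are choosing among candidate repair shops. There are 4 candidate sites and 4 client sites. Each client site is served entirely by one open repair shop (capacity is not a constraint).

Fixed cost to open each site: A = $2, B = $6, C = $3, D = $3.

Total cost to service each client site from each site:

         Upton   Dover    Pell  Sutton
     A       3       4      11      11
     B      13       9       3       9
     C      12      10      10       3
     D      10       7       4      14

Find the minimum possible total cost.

For any fixed open set, each client site goes to its cheapest open site; total = fixed + service.
{A, C, D}: Upton→A 3, Dover→A 4, Pell→D 4, Sutton→C 3. Service 14; fixed 8; total 22.
{A, B, C}: service 13 + fixed 11 = 24
{A, C}: service 20 + fixed 5 = 25
{A, B, C, D}: service 13 + fixed 14 = 27
No other subset beats 22.

Minimum total cost: 22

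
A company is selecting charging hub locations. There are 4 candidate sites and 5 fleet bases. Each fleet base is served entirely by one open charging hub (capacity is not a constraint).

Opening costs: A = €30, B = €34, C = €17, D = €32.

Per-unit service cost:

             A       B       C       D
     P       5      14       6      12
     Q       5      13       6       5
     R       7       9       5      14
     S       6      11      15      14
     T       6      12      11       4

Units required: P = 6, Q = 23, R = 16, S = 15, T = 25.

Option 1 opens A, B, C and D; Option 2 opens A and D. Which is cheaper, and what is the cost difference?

Option 1: {A, B, C, D}: P→A 5·6=30, Q→A 5·23=115, R→C 5·16=80, S→A 6·15=90, T→D 4·25=100. Service 415; fixed 113; total 528.
Option 2: {A, D}: P→A 5·6=30, Q→A 5·23=115, R→A 7·16=112, S→A 6·15=90, T→D 4·25=100. Service 447; fixed 62; total 509.
Difference: |528 − 509| = 19.

Option 2 is cheaper by 19.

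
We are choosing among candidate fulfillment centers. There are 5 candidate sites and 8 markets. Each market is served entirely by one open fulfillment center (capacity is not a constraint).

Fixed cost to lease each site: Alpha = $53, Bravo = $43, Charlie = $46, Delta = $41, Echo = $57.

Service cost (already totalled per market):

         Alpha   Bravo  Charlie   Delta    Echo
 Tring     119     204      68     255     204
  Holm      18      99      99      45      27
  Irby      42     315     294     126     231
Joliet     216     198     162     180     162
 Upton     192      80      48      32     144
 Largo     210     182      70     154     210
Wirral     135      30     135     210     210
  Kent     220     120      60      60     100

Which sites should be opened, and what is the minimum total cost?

Open Alpha, Bravo and Charlie; minimum total cost 640.

For any fixed open set, each market goes to its cheapest open site; total = fixed + service.
{Alpha, Bravo, Charlie}: Tring→Charlie 68, Holm→Alpha 18, Irby→Alpha 42, Joliet→Charlie 162, Upton→Charlie 48, Largo→Charlie 70, Wirral→Bravo 30, Kent→Charlie 60. Service 498; fixed 142; total 640.
{Alpha, Bravo, Charlie, Delta}: Tring→Charlie 68, Holm→Alpha 18, Irby→Alpha 42, Joliet→Charlie 162, Upton→Delta 32, Largo→Charlie 70, Wirral→Bravo 30, Kent→Charlie 60. Service 482; fixed 183; total 665.
{Alpha, Bravo, Charlie, Echo}: service 498 + fixed 199 = 697
{Alpha, Bravo, Charlie, Delta, Echo}: service 482 + fixed 240 = 722
No other subset beats 640.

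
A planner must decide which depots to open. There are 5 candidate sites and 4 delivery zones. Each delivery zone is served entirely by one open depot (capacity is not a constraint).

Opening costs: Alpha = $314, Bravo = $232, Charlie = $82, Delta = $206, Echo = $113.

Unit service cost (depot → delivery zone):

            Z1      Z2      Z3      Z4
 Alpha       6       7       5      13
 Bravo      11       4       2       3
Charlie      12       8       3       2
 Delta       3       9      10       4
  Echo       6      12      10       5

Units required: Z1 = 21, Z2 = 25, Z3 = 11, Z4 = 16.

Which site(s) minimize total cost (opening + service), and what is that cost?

For any fixed open set, each delivery zone goes to its cheapest open site; total = fixed + service.
{Charlie, Echo}: Z1→Echo 6·21=126, Z2→Charlie 8·25=200, Z3→Charlie 3·11=33, Z4→Charlie 2·16=32. Service 391; fixed 195; total 586.
{Charlie}: Z1→Charlie 12·21=252, Z2→Charlie 8·25=200, Z3→Charlie 3·11=33, Z4→Charlie 2·16=32. Service 517; fixed 82; total 599.
{Charlie, Delta}: service 328 + fixed 288 = 616
{Alpha, Bravo, Charlie, Delta, Echo}: service 217 + fixed 947 = 1164
No other subset beats 586.

Open Charlie and Echo; minimum total cost 586.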